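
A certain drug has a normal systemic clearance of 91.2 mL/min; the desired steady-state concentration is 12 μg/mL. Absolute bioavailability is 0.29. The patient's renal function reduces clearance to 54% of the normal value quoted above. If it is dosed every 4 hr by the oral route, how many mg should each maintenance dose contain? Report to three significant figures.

489 mg

CL = 91.2 mL/min × 60/1000 = 5.472 L/h
Patient clearance = 0.54 × 5.472 = 2.955 L/h
D = CL × Css × τ / F = 2.955 × 12 × 4 / 0.29 = 489.1 mg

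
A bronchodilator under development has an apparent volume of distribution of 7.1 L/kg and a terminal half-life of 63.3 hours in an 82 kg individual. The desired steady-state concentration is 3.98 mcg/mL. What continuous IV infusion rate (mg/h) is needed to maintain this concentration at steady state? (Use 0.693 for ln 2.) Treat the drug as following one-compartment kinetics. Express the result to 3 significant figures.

25.4 mg/h

Total Vd = 7.1 × 82 = 582.2 L
CL = 0.693 × Vd / t½ = 0.693 × 582.2 / 63.3 = 6.374 L/h
Infusion rate = CL × Css = 6.374 × 3.98 = 25.37 mg/h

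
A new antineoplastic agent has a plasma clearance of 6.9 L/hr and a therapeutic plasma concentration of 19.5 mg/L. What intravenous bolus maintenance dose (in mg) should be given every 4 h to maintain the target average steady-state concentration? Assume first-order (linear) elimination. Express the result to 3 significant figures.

538 mg

At steady state, dose per interval replaces the amount cleared in that interval: D/τ = CL·Css.
D = CL × Css × τ = 6.900 × 19.5 × 4 = 538.2 mg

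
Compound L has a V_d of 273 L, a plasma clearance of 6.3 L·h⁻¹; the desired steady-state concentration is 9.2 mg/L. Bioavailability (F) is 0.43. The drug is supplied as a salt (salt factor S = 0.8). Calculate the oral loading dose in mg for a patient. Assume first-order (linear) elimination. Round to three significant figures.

7300 mg

LD = Vd × C / F / S = 273.0 × 9.200 / 0.43 / 0.8 = 7301 mg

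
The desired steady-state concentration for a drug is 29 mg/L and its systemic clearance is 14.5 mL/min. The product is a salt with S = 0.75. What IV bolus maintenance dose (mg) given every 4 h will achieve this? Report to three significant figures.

CL = 14.5 mL/min = 14.5 × 0.06 = 0.8700 L/h
D = CL × Css × τ / S = 0.8700 × 29 × 4 / 0.75 = 134.6 mg

135 mg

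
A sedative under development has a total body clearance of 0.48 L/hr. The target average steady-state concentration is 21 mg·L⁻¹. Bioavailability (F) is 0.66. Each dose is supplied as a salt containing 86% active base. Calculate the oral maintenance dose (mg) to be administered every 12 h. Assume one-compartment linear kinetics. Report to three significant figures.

213 mg

At steady state, dose per interval replaces the amount cleared in that interval: F·S·D/τ = CL·Css.
D = CL × Css × τ / F / S = 0.4800 × 21 × 12 / 0.66 / 0.86 = 213.1 mg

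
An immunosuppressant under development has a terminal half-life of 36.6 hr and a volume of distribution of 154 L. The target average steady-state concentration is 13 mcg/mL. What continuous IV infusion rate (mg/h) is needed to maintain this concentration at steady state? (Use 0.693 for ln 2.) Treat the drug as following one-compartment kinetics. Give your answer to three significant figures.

CL = ln 2 · Vd / t½ = 0.693 × 154.0 / 36.6 = 2.916 L/h
Infusion rate = CL × Css = 2.916 × 13 = 37.91 mg/h

37.9 mg/h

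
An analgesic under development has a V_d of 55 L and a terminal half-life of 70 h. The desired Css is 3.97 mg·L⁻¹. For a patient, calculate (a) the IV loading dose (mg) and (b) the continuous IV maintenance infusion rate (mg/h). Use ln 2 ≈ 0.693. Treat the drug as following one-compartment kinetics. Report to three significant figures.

LD = Vd × C = 55.00 × 3.97 = 218.4 mg
CL = 0.693 × Vd / t½ = 0.693 × 55.00 / 70 = 0.5445 L/h
Infusion rate = CL × Css = 0.5445 × 3.97 = 2.162 mg/h

(a) 218 mg; (b) 2.16 mg/h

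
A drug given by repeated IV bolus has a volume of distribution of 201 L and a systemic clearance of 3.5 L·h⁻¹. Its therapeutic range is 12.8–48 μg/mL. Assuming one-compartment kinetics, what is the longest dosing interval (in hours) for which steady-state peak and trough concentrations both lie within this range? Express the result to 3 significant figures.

75.9 h

k = CL / Vd = 3.500 / 201.0 = 0.01741 h⁻¹
Between IV bolus doses, concentration decays as C = C₀·e^(−kτ), so C_peak/C_trough = e^(kτ).
τ_max = ln(C_peak/C_trough) / k = ln(48/12.8) / 0.01741 = 1.322 / 0.01741 = 75.93 h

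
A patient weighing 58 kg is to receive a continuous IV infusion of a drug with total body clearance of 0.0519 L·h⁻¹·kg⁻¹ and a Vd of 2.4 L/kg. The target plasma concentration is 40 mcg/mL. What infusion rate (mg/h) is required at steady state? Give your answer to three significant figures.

120 mg/h

CL = 0.0519 L·h⁻¹·kg⁻¹ × 58 kg = 3.010 L/h
Infusion rate = CL · Css = 3.010 L/h × 40 mg/L = 120.4 mg/h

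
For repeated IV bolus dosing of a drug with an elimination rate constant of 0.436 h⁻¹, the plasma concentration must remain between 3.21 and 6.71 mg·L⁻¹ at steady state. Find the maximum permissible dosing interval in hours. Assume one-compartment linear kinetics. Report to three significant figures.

Between IV bolus doses, concentration decays as C = C₀·e^(−kτ), so C_peak/C_trough = e^(kτ).
τ_max = ln(C_peak/C_trough) / k = ln(6.71/3.21) / 0.4360 = 0.7373 / 0.4360 = 1.691 h

1.69 h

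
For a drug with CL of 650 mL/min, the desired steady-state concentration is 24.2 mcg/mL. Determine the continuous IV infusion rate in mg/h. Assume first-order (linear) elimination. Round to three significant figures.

Convert clearance: 650 mL/min × 60 min/h ÷ 1000 mL/L = 39.00 L/h
At steady state, infusion rate equals elimination rate: rate in = CL × Css.
Rate = CL × Css = 39.00 × 24.2 = 943.8 mg/h

944 mg/h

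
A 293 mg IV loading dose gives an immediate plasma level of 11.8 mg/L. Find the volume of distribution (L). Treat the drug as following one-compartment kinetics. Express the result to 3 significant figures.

Immediately after an IV bolus, C₀ = Dose / Vd, so Vd = Dose / C₀.
Vd = 293 / 11.8 = 24.83 L

24.8 L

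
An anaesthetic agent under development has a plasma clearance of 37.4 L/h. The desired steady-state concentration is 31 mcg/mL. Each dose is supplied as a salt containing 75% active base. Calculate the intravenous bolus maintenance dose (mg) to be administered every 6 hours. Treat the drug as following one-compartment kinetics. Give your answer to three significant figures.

At steady state, dose per interval replaces the amount cleared in that interval: S·D/τ = CL·Css.
D = CL × Css × τ / S = 37.40 × 31 × 6 / 0.75 = 9275 mg

9280 mg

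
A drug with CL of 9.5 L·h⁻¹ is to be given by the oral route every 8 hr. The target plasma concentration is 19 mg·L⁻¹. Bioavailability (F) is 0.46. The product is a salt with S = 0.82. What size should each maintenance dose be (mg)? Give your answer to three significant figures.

D = CL × Css × τ / F / S = 9.500 × 19 × 8 / 0.46 / 0.82 = 3828 mg

3830 mg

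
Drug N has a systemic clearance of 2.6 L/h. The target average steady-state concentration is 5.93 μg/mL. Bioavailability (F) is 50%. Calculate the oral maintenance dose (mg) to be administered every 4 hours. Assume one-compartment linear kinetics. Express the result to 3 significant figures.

123 mg

D = CL × Css × τ / F = 2.600 × 5.93 × 4 / 0.5 = 123.3 mg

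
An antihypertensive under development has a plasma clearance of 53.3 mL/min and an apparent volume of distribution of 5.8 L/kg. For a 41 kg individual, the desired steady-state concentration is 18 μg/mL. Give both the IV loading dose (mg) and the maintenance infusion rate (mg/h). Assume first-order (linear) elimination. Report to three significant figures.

Total Vd = 5.8 × 41 = 237.8 L
Loading dose = Vd × C = 237.8 × 18 = 4280 mg
Convert clearance: 53.3 mL/min × 60 min/h ÷ 1000 mL/L = 3.198 L/h
Maintenance: replace elimination → rate = CL × Css = 3.198 × 18 = 57.56 mg/h

(a) 4280 mg; (b) 57.6 mg/h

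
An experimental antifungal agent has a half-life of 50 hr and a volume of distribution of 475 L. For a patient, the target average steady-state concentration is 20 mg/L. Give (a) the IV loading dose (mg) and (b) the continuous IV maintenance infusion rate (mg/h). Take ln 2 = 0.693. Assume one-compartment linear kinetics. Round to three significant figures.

LD = Vd × C = 475.0 × 20 = 9500 mg
CL = 0.693 × Vd / t½ = 0.693 × 475.0 / 50 = 6.584 L/h
Infusion rate = CL × Css = 6.584 × 20 = 131.7 mg/h

(a) 9500 mg; (b) 132 mg/h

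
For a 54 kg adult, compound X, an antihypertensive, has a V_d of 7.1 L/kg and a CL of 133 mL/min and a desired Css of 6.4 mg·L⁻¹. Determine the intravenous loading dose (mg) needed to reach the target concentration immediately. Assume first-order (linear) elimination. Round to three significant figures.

2450 mg

Vd = 7.1 L/kg × 54 kg = 383.4 L
LD = Vd × C = 383.4 × 6.400 = 2454 mg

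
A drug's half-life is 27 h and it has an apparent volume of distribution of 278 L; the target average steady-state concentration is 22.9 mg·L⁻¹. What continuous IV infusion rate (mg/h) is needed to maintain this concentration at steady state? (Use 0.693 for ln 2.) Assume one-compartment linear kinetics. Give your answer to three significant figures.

CL = ln 2 · Vd / t½ = 0.693 × 278.0 / 27 = 7.135 L/h
Infusion rate = CL × Css = 7.135 × 22.9 = 163.4 mg/h

163 mg/h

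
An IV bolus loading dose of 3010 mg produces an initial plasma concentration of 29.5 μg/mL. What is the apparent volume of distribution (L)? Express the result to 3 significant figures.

102 L

Immediately after an IV bolus, C₀ = Dose / Vd, so Vd = Dose / C₀.
Vd = 3010 / 29.5 = 102.0 L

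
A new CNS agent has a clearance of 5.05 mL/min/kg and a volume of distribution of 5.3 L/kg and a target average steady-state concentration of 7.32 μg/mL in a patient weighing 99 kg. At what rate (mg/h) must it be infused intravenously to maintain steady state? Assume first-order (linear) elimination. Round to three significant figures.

220 mg/h

CL = 5.05 mL/min/kg × 99 kg = 500.0 mL/min = 500.0 × 60/1000 = 30.00 L/h
Infusion rate = CL · Css = 30.00 L/h × 7.32 mg/L = 219.6 mg/h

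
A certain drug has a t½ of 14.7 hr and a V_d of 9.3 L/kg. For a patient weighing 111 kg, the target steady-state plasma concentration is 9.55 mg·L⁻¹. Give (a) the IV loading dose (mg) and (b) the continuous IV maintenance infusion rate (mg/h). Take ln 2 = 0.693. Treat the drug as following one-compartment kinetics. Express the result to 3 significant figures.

(a) 9860 mg; (b) 465 mg/h

Vd = 9.3 L/kg × 111 kg = 1032 L
LD = Vd × C = 1032 × 9.55 = 9856 mg
CL = 0.693 × Vd / t½ = 0.693 × 1032 / 14.7 = 48.65 L/h
Infusion rate = CL × Css = 48.65 × 9.55 = 464.6 mg/h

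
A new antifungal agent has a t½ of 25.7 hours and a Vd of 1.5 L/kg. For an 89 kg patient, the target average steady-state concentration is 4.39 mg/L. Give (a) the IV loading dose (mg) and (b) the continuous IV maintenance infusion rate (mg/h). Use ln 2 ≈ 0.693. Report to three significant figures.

Vd(total) = 89 kg × 1.5 L/kg = 133.5 L
LD = Vd × C = 133.5 × 4.39 = 586.1 mg
CL = 0.693 × Vd / t½ = 0.693 × 133.5 / 25.7 = 3.600 L/h
Infusion rate = CL × Css = 3.600 × 4.39 = 15.80 mg/h

(a) 586 mg; (b) 15.8 mg/h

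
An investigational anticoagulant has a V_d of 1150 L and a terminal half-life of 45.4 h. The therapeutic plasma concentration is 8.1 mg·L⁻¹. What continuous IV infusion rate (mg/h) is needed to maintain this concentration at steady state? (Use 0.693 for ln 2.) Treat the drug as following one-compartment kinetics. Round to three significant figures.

142 mg/h

CL = 0.693 × Vd / t½ = 0.693 × 1150 / 45.4 = 17.55 L/h
Infusion rate = CL × Css = 17.55 × 8.1 = 142.2 mg/h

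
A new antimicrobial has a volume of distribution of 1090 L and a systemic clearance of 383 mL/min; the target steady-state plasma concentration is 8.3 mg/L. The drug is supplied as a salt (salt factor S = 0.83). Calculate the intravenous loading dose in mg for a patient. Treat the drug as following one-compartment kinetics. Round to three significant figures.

10900 mg

LD = Vd × C / S = 1090 × 8.300 / 0.83 = 10900 mg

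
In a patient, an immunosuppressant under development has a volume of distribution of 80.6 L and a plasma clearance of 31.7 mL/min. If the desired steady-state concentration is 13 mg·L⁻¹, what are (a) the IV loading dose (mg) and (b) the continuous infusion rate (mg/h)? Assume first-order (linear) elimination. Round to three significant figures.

(a) 1050 mg; (b) 24.7 mg/h

Loading: fill Vd to C_target → 80.60 L × 13 mg/L = 1048 mg
CL = 31.7 mL/min × 60/1000 = 1.902 L/h
Infusion rate = 1.902 L/h × 13 mg/L = 24.73 mg/h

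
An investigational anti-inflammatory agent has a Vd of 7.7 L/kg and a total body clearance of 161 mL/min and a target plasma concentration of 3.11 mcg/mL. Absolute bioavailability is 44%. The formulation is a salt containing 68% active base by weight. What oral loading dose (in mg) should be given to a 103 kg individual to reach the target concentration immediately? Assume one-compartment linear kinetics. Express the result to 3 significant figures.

8240 mg

Vd(total) = 103 kg × 7.7 L/kg = 793.1 L
LD = Vd × C / F / S = 793.1 × 3.110 / 0.44 / 0.68 = 8244 mg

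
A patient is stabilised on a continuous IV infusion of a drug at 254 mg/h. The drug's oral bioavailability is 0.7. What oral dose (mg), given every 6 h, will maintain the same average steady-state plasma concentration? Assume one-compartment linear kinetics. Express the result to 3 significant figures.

To maintain the same Css, the systemic dosing rate must be unchanged: F·D/τ = infusion rate.
D = rate × τ / F = 254 × 6 / 0.7 = 2177 mg

2180 mg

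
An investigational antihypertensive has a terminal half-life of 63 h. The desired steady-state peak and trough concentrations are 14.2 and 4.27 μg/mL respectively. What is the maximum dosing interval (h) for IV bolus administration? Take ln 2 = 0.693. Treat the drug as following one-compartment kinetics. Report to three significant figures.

109 h

k = 0.693 / t½ = 0.693 / 63 = 0.01100 h⁻¹
Between IV bolus doses, concentration decays as C = C₀·e^(−kτ), so C_peak/C_trough = e^(kτ).
τ_max = ln(C_peak/C_trough) / k = ln(14.2/4.27) / 0.01100 = 1.202 / 0.01100 = 109.3 h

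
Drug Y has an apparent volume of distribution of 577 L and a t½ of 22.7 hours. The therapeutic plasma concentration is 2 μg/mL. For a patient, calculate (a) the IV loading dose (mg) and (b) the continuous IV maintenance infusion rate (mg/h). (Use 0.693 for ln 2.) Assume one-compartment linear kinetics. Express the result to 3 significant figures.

LD = Vd × C = 577.0 × 2 = 1154 mg
CL = 0.693 × Vd / t½ = 0.693 × 577.0 / 22.7 = 17.62 L/h
Infusion rate = CL × Css = 17.62 × 2 = 35.24 mg/h

(a) 1150 mg; (b) 35.2 mg/h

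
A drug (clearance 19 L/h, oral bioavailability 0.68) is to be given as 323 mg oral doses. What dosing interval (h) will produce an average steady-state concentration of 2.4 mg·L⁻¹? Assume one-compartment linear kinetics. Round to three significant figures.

4.82 h

F·D/τ = CL·Css → τ = F·D / (CL·Css).
τ = 0.68 × 323 / (19 × 2.4) = 4.817 h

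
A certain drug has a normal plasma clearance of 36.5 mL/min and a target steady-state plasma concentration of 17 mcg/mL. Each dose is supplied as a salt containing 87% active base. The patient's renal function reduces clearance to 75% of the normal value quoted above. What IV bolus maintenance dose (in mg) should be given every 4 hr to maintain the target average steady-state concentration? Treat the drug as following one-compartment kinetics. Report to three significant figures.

128 mg

Convert clearance: 36.5 mL/min × 60 min/h ÷ 1000 mL/L = 2.190 L/h
Patient clearance = 0.75 × 2.190 = 1.643 L/h
At steady state, dose per interval replaces the amount cleared in that interval: S·D/τ = CL·Css.
D = CL × Css × τ / S = 1.643 × 17 × 4 / 0.87 = 128.4 mg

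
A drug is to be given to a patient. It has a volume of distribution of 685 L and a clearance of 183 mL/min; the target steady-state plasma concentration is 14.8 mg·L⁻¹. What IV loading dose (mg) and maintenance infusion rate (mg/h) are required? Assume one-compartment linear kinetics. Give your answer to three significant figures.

Loading dose = Vd × C = 685.0 × 14.8 = 10140 mg
CL = 183 mL/min × 60/1000 = 10.98 L/h
Infusion rate = 10.98 L/h × 14.8 mg/L = 162.5 mg/h

(a) 10100 mg; (b) 163 mg/h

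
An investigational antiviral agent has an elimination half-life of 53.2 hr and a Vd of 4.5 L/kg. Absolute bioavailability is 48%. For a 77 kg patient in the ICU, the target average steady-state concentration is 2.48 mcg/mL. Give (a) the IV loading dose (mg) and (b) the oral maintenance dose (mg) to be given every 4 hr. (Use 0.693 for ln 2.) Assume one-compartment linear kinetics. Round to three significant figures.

(a) 859 mg; (b) 93.3 mg

Vd = 4.5 L/kg × 77 kg = 346.5 L
LD = Vd × C = 346.5 × 2.48 = 859.3 mg
CL = 0.693 × Vd / t½ = 0.693 × 346.5 / 53.2 = 4.514 L/h
D = CL × Css × τ / F = 4.514 × 2.48 × 4 / 0.48 = 93.29 mg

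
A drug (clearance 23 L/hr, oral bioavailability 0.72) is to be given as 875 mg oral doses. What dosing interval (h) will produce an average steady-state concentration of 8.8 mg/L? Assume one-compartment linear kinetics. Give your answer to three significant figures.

3.11 h

F·D/τ = CL·Css → τ = F·D / (CL·Css).
τ = 0.72 × 875 / (23 × 8.8) = 3.113 h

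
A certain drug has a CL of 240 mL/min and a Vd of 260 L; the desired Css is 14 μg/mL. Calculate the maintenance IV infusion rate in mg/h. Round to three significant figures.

CL = 240 mL/min × 60/1000 = 14.40 L/h
Rate = CL × Css = 14.40 × 14 = 201.6 mg/h

202 mg/h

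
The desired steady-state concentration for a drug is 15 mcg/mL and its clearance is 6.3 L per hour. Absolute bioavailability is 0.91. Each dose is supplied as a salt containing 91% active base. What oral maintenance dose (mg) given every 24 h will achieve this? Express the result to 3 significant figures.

At steady state, dose per interval replaces the amount cleared in that interval: F·S·D/τ = CL·Css.
D = CL × Css × τ / F / S = 6.300 × 15 × 24 / 0.91 / 0.91 = 2739 mg

2740 mg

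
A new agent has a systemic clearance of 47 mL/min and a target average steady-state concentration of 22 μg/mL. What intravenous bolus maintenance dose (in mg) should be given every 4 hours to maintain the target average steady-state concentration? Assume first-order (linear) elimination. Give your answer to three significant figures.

248 mg

Convert clearance: 47 mL/min × 60 min/h ÷ 1000 mL/L = 2.820 L/h
D = CL × Css × τ = 2.820 × 22 × 4 = 248.2 mg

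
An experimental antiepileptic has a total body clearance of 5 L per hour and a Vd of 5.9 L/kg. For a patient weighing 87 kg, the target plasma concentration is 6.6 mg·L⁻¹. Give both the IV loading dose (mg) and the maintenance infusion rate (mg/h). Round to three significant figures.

(a) 3390 mg; (b) 33.0 mg/h

Total Vd = 5.9 × 87 = 513.3 L
Loading dose = Vd × C = 513.3 × 6.6 = 3388 mg
Maintenance infusion rate = CL × Css = 5.000 × 6.6 = 33.00 mg/h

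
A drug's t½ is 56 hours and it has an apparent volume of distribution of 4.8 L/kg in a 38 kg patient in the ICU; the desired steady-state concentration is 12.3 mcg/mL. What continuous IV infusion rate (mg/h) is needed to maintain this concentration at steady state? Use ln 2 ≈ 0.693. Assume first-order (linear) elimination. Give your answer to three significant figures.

Total Vd = 4.8 × 38 = 182.4 L
CL = ln 2 · Vd / t½ = 0.693 × 182.4 / 56 = 2.257 L/h
Infusion rate = CL × Css = 2.257 × 12.3 = 27.76 mg/h

27.8 mg/h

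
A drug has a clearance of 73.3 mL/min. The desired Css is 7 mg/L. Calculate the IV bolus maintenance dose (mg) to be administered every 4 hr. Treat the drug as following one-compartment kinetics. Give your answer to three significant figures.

123 mg

CL = 73.3 mL/min = 73.3 × 0.06 = 4.398 L/h
At steady state, dose per interval replaces the amount cleared in that interval: D/τ = CL·Css.
D = CL × Css × τ = 4.398 × 7 × 4 = 123.1 mg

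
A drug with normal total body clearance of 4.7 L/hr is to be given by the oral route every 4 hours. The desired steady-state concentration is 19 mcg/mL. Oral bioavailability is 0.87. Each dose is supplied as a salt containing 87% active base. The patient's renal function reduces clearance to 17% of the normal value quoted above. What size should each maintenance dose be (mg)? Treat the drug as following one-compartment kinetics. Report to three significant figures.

80.2 mg

Patient clearance = 0.17 × 4.700 = 0.7990 L/h
D = CL × Css × τ / F / S = 0.7990 × 19 × 4 / 0.87 / 0.87 = 80.23 mg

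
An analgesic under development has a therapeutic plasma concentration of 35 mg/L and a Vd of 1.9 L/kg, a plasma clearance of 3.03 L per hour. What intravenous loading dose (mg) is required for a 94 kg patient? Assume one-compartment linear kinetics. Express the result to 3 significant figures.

Total Vd = 1.9 × 94 = 178.6 L
The loading dose fills Vd to the target concentration.
LD = Vd × C = 178.6 × 35.00 = 6251 mg

6250 mg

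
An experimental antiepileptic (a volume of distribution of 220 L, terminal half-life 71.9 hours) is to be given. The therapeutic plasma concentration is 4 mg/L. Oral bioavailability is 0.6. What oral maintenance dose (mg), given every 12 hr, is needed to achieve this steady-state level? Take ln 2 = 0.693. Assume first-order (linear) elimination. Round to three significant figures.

170 mg

k = 0.693/71.9 = 0.009638 h⁻¹, so CL = k·Vd = 0.009638 × 220.0 = 2.120 L/h
D = CL × Css × τ / F = 2.120 × 4 × 12 / 0.6 = 169.6 mg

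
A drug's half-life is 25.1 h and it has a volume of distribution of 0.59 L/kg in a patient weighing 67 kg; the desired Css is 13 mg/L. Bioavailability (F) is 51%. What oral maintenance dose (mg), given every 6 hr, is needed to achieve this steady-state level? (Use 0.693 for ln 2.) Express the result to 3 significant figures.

Total Vd = 0.59 × 67 = 39.53 L
CL = ln 2 · Vd / t½ = 0.693 × 39.53 / 25.1 = 1.091 L/h
D = CL × Css × τ / F = 1.091 × 13 × 6 / 0.51 = 166.9 mg

167 mg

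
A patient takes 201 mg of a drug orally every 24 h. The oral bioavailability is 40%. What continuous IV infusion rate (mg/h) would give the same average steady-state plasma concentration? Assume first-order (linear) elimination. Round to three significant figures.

3.35 mg/h

Equivalent systemic input: infusion rate = F·D/τ.
Rate = 0.4 × 201 / 24 = 3.350 mg/h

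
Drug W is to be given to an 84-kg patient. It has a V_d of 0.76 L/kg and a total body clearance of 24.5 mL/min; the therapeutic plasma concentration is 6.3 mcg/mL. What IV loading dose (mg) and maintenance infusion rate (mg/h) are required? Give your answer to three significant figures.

Total Vd = 0.76 × 84 = 63.84 L
LD = Vd · C_target = 63.84 × 6.3 = 402.2 mg
CL = 24.5 mL/min × 60/1000 = 1.470 L/h
Infusion rate = 1.470 L/h × 6.3 mg/L = 9.261 mg/h

(a) 402 mg; (b) 9.26 mg/h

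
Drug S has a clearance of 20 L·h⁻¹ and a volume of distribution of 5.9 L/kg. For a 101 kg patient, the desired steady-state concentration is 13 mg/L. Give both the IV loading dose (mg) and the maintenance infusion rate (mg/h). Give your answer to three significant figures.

(a) 7750 mg; (b) 260 mg/h

Vd(total) = 101 kg × 5.9 L/kg = 595.9 L
LD = Vd · C_target = 595.9 × 13 = 7747 mg
Infusion rate = 20.00 L/h × 13 mg/L = 260.0 mg/h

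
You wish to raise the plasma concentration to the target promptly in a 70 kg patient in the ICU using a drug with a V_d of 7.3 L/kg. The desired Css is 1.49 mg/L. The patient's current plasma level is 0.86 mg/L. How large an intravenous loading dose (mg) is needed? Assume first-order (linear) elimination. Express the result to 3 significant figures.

322 mg

Total Vd = 7.3 × 70 = 511.0 L
Concentration deficit ΔC = 1.49 − 0.86 = 0.6300 mg/L
LD = Vd × ΔC = 511.0 × 0.6300 = 321.9 mg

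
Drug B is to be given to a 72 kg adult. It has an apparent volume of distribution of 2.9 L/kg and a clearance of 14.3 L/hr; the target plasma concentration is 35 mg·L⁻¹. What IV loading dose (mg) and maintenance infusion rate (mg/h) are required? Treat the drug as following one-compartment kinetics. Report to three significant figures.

Vd(total) = 72 kg × 2.9 L/kg = 208.8 L
Loading: fill Vd to C_target → 208.8 L × 35 mg/L = 7308 mg
Maintenance: replace elimination → rate = CL × Css = 14.30 × 35 = 500.5 mg/h

(a) 7310 mg; (b) 501 mg/h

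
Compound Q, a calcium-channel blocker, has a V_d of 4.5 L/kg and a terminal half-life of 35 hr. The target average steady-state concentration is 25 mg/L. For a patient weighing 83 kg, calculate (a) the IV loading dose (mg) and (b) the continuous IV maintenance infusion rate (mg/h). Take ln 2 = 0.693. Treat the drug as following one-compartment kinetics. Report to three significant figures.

(a) 9340 mg; (b) 185 mg/h

Vd(total) = 83 kg × 4.5 L/kg = 373.5 L
LD = Vd × C = 373.5 × 25 = 9338 mg
CL = 0.693 × Vd / t½ = 0.693 × 373.5 / 35 = 7.395 L/h
Infusion rate = CL × Css = 7.395 × 25 = 184.9 mg/h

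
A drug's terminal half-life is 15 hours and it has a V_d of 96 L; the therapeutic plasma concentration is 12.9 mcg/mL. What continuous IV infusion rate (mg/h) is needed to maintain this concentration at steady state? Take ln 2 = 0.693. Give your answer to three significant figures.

57.2 mg/h

CL = 0.693 × Vd / t½ = 0.693 × 96.00 / 15 = 4.435 L/h
Infusion rate = CL × Css = 4.435 × 12.9 = 57.21 mg/h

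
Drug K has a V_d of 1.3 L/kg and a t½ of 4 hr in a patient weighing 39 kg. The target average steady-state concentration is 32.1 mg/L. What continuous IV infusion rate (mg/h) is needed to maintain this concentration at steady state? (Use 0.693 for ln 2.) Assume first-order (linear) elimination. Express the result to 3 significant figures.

282 mg/h

Vd(total) = 39 kg × 1.3 L/kg = 50.70 L
CL = 0.693 × Vd / t½ = 0.693 × 50.70 / 4 = 8.784 L/h
Infusion rate = CL × Css = 8.784 × 32.1 = 282.0 mg/h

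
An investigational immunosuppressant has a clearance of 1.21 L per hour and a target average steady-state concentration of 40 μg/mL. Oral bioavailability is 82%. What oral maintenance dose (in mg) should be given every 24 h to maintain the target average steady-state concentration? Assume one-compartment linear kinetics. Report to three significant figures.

1420 mg

D = CL × Css × τ / F = 1.210 × 40 × 24 / 0.82 = 1417 mg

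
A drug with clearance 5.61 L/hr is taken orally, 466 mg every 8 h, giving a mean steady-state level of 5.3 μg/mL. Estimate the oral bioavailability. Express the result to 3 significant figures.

F·D/τ = CL·Css at steady state → F = CL·Css·τ / D.
F = 5.61 × 5.3 × 8 / 466 = 0.510

0.510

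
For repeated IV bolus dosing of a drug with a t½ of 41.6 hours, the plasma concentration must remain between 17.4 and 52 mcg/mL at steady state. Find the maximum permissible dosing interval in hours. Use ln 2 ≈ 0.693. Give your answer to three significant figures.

65.7 h

k = 0.693 / t½ = 0.693 / 41.6 = 0.01666 h⁻¹
Between IV bolus doses, concentration decays as C = C₀·e^(−kτ), so C_peak/C_trough = e^(kτ).
τ_max = ln(C_peak/C_trough) / k = ln(52/17.4) / 0.01666 = 1.095 / 0.01666 = 65.73 h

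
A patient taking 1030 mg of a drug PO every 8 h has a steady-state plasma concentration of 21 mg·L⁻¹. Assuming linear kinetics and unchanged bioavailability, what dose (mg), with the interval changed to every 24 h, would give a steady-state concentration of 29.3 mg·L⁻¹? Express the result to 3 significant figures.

With linear kinetics, Css is proportional to dose rate (D/τ) at fixed clearance.
D₂ = D₁ × (Css,target / Css,current) × (τ₂/τ₁) = 1030 × (29.3/21) × (24/8) = 4311 mg

4310 mg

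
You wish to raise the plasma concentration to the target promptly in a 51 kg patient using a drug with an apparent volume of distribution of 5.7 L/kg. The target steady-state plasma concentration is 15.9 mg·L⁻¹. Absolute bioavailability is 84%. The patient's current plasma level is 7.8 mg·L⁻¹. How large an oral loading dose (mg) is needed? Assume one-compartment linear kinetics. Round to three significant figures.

Vd = 5.7 L/kg × 51 kg = 290.7 L
The loading dose fills Vd to the target concentration.
Concentration deficit ΔC = 15.9 − 7.8 = 8.100 mg/L
LD = Vd × ΔC / F = 290.7 × 8.100 / 0.84 = 2803 mg

2800 mg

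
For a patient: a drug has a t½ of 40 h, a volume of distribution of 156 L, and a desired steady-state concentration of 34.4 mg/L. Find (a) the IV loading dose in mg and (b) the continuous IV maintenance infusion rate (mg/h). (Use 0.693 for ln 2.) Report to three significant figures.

LD = Vd × C = 156.0 × 34.4 = 5366 mg
CL = 0.693 × Vd / t½ = 0.693 × 156.0 / 40 = 2.703 L/h
Infusion rate = CL × Css = 2.703 × 34.4 = 92.98 mg/h

(a) 5370 mg; (b) 93.0 mg/h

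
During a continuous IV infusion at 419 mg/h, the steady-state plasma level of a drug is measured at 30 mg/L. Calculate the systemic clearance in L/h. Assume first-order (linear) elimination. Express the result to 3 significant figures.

14.0 L/h

At steady state, infusion rate = CL × Css, so CL = rate / Css.
CL = 419 / 30 = 13.97 L/h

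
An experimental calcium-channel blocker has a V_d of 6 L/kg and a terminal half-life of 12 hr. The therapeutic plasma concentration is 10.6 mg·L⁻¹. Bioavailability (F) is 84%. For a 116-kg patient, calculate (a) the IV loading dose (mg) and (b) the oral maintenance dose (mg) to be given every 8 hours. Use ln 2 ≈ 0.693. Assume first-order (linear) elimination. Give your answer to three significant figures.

(a) 7380 mg; (b) 4060 mg

Vd(total) = 116 kg × 6 L/kg = 696.0 L
LD = Vd × C = 696.0 × 10.6 = 7378 mg
CL = 0.693 × Vd / t½ = 0.693 × 696.0 / 12 = 40.19 L/h
D = CL × Css × τ / F = 40.19 × 10.6 × 8 / 0.84 = 4057 mg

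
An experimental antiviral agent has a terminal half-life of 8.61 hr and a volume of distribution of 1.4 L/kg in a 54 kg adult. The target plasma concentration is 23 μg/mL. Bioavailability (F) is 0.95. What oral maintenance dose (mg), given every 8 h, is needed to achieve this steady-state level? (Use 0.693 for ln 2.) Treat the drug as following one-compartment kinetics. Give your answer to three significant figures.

1180 mg

Vd(total) = 54 kg × 1.4 L/kg = 75.60 L
CL = 0.693 × Vd / t½ = 0.693 × 75.60 / 8.61 = 6.085 L/h
D = CL × Css × τ / F = 6.085 × 23 × 8 / 0.95 = 1179 mg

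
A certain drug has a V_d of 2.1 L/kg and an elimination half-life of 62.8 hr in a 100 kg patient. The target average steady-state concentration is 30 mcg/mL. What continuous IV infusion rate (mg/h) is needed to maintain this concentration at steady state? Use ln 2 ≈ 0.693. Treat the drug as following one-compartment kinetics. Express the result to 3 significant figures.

Vd = 2.1 L/kg × 100 kg = 210.0 L
CL = ln 2 · Vd / t½ = 0.693 × 210.0 / 62.8 = 2.317 L/h
Infusion rate = CL × Css = 2.317 × 30 = 69.51 mg/h

69.5 mg/h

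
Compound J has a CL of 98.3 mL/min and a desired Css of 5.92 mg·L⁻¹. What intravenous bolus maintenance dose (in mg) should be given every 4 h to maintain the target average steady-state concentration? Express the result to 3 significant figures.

140 mg

CL = 98.3 mL/min = 98.3 × 0.06 = 5.898 L/h
D = CL × Css × τ = 5.898 × 5.92 × 4 = 139.7 mg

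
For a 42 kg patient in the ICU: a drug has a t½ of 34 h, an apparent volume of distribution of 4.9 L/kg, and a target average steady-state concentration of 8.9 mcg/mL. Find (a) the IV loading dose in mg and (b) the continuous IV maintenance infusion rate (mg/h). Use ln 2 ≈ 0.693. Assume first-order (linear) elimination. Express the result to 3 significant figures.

Total Vd = 4.9 × 42 = 205.8 L
LD = Vd × C = 205.8 × 8.9 = 1832 mg
CL = 0.693 × Vd / t½ = 0.693 × 205.8 / 34 = 4.195 L/h
Infusion rate = CL × Css = 4.195 × 8.9 = 37.34 mg/h

(a) 1830 mg; (b) 37.3 mg/h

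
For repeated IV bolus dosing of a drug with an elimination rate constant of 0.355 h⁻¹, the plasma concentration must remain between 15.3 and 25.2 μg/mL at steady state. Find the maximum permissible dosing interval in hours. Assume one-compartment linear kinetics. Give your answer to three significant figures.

1.41 h

Between IV bolus doses, concentration decays as C = C₀·e^(−kτ), so C_peak/C_trough = e^(kτ).
τ_max = ln(C_peak/C_trough) / k = ln(25.2/15.3) / 0.3550 = 0.4990 / 0.3550 = 1.406 h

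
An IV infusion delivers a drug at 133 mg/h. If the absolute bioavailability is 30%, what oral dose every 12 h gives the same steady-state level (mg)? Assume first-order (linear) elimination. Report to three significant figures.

To maintain the same Css, the systemic dosing rate must be unchanged: F·D/τ = infusion rate.
D = rate × τ / F = 133 × 12 / 0.3 = 5320 mg

5320 mg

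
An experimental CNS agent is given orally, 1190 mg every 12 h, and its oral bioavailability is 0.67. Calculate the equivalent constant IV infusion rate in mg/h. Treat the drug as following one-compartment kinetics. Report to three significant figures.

Equivalent systemic input: infusion rate = F·D/τ.
Rate = 0.67 × 1190 / 12 = 66.44 mg/h

66.4 mg/h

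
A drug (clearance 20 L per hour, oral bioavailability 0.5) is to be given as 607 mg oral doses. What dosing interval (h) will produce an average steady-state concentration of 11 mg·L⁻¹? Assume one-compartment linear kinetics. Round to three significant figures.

1.38 h

F·D/τ = CL·Css → τ = F·D / (CL·Css).
τ = 0.5 × 607 / (20 × 11) = 1.380 h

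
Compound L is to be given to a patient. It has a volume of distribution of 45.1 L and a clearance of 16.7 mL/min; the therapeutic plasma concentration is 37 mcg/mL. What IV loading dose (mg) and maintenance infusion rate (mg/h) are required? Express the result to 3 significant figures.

Loading: fill Vd to C_target → 45.10 L × 37 mg/L = 1669 mg
CL = 16.7 mL/min × 60/1000 = 1.002 L/h
Maintenance infusion rate = CL × Css = 1.002 × 37 = 37.07 mg/h

(a) 1670 mg; (b) 37.1 mg/h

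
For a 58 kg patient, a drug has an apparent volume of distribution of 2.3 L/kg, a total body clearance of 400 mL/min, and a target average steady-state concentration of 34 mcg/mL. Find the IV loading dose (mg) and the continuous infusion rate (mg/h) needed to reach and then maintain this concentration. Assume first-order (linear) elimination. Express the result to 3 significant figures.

Total Vd = 2.3 × 58 = 133.4 L
Loading dose = Vd × C = 133.4 × 34 = 4536 mg
CL = 400 mL/min = 400 × 0.06 = 24.00 L/h
Maintenance: replace elimination → rate = CL × Css = 24.00 × 34 = 816.0 mg/h

(a) 4540 mg; (b) 816 mg/h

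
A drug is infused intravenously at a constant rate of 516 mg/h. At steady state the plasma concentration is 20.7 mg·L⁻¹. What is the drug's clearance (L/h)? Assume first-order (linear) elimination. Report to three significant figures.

24.9 L/h

At steady state, infusion rate = CL × Css, so CL = rate / Css.
CL = 516 / 20.7 = 24.93 L/h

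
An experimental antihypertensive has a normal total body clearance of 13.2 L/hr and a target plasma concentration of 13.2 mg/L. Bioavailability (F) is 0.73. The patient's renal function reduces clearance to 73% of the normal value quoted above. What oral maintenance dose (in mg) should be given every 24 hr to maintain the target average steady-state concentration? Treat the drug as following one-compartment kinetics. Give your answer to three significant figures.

Patient clearance = 0.73 × 13.20 = 9.636 L/h
D = CL × Css × τ / F = 9.636 × 13.2 × 24 / 0.73 = 4182 mg

4180 mg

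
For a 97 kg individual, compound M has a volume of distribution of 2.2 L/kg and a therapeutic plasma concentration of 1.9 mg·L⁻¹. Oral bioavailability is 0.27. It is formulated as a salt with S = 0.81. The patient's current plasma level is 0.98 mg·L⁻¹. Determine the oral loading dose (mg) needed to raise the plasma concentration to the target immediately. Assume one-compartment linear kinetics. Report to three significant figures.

898 mg

Total Vd = 2.2 × 97 = 213.4 L
Concentration deficit ΔC = 1.9 − 0.98 = 0.9200 mg/L
LD = Vd × ΔC / F / S = 213.4 × 0.9200 / 0.27 / 0.81 = 897.7 mg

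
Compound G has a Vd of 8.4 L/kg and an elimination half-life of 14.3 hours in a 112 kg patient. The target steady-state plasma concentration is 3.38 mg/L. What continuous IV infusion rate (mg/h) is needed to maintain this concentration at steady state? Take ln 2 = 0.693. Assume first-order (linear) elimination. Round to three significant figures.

154 mg/h

Vd(total) = 112 kg × 8.4 L/kg = 940.8 L
CL = ln 2 · Vd / t½ = 0.693 × 940.8 / 14.3 = 45.59 L/h
Infusion rate = CL × Css = 45.59 × 3.38 = 154.1 mg/h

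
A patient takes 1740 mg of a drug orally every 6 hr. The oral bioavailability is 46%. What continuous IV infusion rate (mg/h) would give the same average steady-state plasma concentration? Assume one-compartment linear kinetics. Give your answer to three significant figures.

Equivalent systemic input: infusion rate = F·D/τ.
Rate = 0.46 × 1740 / 6 = 133.4 mg/h

133 mg/h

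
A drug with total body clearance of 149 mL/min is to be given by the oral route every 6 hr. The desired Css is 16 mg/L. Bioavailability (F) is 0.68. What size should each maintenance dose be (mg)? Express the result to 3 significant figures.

1260 mg

Convert clearance: 149 mL/min × 60 min/h ÷ 1000 mL/L = 8.940 L/h
D = CL × Css × τ / F = 8.940 × 16 × 6 / 0.68 = 1262 mg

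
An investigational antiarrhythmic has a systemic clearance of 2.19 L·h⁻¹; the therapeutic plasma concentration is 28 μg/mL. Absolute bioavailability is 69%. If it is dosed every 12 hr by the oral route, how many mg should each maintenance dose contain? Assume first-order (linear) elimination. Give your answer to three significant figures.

1070 mg

At steady state, dose per interval replaces the amount cleared in that interval: F·D/τ = CL·Css.
D = CL × Css × τ / F = 2.190 × 28 × 12 / 0.69 = 1066 mg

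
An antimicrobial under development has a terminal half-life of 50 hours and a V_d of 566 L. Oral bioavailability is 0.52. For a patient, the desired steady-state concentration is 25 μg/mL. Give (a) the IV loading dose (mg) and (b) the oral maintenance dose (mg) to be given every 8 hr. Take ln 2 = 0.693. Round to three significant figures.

LD = Vd × C = 566.0 × 25 = 14150 mg
CL = 0.693 × Vd / t½ = 0.693 × 566.0 / 50 = 7.845 L/h
D = CL × Css × τ / F = 7.845 × 25 × 8 / 0.52 = 3017 mg

(a) 14200 mg; (b) 3020 mg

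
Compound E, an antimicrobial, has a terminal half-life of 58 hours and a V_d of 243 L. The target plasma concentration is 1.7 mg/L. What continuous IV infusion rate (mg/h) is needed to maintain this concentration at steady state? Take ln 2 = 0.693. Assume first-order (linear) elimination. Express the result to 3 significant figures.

4.94 mg/h

CL = ln 2 · Vd / t½ = 0.693 × 243.0 / 58 = 2.903 L/h
Infusion rate = CL × Css = 2.903 × 1.7 = 4.935 mg/h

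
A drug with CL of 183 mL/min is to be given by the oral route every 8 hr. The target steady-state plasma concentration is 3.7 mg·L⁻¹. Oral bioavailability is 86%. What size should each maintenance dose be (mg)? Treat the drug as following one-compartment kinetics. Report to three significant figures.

378 mg

Convert clearance: 183 mL/min × 60 min/h ÷ 1000 mL/L = 10.98 L/h
D = CL × Css × τ / F = 10.98 × 3.7 × 8 / 0.86 = 377.9 mg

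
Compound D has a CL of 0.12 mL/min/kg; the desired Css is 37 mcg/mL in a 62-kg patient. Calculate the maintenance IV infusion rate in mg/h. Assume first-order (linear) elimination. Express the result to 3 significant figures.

16.5 mg/h

CL = 0.12 mL/min/kg × 62 kg = 7.440 mL/min = 7.440 × 60/1000 = 0.4464 L/h
R₀ = 0.4464 × 37 = 16.52 mg/h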